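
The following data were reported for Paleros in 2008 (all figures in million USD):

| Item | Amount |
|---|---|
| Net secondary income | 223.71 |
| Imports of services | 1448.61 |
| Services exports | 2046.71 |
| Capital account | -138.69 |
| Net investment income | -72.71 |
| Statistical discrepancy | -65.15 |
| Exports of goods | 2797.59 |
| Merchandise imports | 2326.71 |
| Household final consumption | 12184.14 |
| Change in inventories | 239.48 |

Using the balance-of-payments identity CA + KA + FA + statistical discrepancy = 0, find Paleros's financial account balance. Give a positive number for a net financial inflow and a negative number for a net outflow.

Goods balance = 2797.59 - 2326.71 = 470.88
Services balance = 2046.71 - 1448.61 = 598.10
Trade balance (goods + services) = 470.88 + 598.10 = 1068.98
Net primary income = -72.71
Net secondary income = 223.71
Current account = 1068.98 + (-72.71) + 223.71 = 1219.98
Financial account = -(1219.98 + (-138.69) + (-65.15)) = -1016.14

-1016.14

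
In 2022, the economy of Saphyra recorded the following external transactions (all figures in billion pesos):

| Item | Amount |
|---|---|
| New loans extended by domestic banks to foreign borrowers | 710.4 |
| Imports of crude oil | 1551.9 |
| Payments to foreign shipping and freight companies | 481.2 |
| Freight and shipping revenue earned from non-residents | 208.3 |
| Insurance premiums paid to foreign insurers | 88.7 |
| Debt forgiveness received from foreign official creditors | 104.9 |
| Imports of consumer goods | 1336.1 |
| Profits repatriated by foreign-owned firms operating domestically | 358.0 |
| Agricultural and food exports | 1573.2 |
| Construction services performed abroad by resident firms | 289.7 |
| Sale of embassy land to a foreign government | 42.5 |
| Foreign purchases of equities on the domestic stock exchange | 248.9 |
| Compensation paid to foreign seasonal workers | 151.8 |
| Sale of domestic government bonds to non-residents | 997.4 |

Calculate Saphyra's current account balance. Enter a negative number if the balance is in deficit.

Goods: 1573.2 - 1551.9 - 1336.1 = -1314.8
Services: -481.2 + 289.7 - 88.7 + 208.3 = -71.9
Primary income: -358.0 - 151.8 = -509.8
Current account = (-1314.8) + (-71.9) + (-509.8) = -1896.5
(Excluded from the current account — financial account: new loans extended by domestic banks to foreign borrowers 710.4, foreign purchases of equities on the domestic stock exchange 248.9, sale of domestic government bonds to non-residents 997.4; capital account: debt forgiveness received from foreign official creditors 104.9, sale of embassy land to a foreign government 42.5.)

-1896.5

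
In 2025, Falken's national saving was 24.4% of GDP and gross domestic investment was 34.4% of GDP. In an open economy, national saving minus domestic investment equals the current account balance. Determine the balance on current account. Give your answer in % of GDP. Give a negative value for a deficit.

-10.0

S - I = CA (net lending to the rest of the world).
CA = S - I = 24.4 - 34.4 = -10.0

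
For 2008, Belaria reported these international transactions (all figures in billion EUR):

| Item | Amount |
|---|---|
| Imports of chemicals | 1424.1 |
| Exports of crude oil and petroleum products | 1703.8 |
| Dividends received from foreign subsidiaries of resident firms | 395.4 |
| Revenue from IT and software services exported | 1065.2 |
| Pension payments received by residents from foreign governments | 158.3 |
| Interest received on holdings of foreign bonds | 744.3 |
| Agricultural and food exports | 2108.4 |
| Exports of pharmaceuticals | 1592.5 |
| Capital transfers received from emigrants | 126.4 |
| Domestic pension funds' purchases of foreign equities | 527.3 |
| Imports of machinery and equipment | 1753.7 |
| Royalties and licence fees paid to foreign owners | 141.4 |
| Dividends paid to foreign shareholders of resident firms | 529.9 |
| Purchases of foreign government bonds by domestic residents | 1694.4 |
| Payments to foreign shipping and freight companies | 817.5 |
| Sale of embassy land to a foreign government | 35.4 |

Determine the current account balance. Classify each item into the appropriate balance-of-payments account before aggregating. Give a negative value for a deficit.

Goods: -1424.1 + 1592.5 + 2108.4 - 1753.7 + 1703.8 = 2226.9
Services: -817.5 - 141.4 + 1065.2 = 106.3
Primary income: -529.9 + 395.4 + 744.3 = 609.8
Secondary income: 158.3
Current account = 2226.9 + 106.3 + 609.8 + 158.3 = 3101.3
(Excluded from the current account — capital account: capital transfers received from emigrants 126.4, sale of embassy land to a foreign government 35.4; financial account: domestic pension funds' purchases of foreign equities 527.3, purchases of foreign government bonds by domestic residents 1694.4.)

3101.3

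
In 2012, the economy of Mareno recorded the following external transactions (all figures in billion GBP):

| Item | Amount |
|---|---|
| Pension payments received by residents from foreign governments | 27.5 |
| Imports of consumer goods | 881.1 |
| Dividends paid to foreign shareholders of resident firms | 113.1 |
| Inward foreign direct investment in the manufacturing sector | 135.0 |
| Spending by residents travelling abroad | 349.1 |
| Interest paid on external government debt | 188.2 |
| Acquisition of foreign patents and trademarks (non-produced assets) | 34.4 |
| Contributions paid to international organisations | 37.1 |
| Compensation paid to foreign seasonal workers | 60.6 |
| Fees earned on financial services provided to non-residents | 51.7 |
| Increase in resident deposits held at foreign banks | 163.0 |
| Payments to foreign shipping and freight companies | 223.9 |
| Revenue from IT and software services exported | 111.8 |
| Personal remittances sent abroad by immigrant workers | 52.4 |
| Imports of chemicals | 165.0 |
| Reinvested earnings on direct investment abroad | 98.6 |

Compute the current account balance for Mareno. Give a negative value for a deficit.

-1780.9

Goods: -165.0 - 881.1 = -1046.1
Services: -349.1 + 51.7 - 223.9 + 111.8 = -409.5
Primary income: -188.2 + 98.6 - 60.6 - 113.1 = -263.3
Secondary income: -52.4 - 37.1 + 27.5 = -62.0
Current account = (-1046.1) + (-409.5) + (-263.3) + (-62.0) = -1780.9
(Excluded from the current account — financial account: inward foreign direct investment in the manufacturing sector 135.0, increase in resident deposits held at foreign banks 163.0; capital account: acquisition of foreign patents and trademarks (non-produced assets) 34.4.)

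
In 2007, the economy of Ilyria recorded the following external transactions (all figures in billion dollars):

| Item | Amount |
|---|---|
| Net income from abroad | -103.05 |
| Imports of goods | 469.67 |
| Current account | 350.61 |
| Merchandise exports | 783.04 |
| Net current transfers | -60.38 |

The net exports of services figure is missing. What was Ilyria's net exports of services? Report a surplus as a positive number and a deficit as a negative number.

200.67

Current account = goods balance + services balance + net primary income + net secondary income
Sum of the known components = 149.94
Net exports of services = CA - (known components) = 350.61 - 149.94 = 200.67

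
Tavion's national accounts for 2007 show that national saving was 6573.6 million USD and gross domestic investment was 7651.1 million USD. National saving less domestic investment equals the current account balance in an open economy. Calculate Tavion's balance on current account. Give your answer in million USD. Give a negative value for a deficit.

-1077.5

S - I = CA (net lending to the rest of the world).
CA = S - I = 6573.6 - 7651.1 = -1077.5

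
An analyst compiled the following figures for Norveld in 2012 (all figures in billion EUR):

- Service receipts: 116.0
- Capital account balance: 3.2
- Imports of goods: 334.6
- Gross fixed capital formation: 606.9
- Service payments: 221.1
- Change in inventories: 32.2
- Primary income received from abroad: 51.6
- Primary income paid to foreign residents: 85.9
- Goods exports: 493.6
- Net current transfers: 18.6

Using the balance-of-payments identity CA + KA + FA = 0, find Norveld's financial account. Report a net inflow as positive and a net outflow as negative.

Goods balance = 493.6 - 334.6 = 159.0
Services balance = 116.0 - 221.1 = -105.1
Trade balance (goods + services) = 159.0 + (-105.1) = 53.9
Net primary income = 51.6 - 85.9 = -34.3
Net secondary income = 18.6
Current account = 53.9 + (-34.3) + 18.6 = 38.2
Financial account = -(38.2 + 3.2) = -41.4

-41.4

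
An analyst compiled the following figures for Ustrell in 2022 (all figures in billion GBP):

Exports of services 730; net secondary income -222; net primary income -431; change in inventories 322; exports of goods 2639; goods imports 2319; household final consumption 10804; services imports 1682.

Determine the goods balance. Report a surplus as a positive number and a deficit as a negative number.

320

Goods balance = 2639 - 2319 = 320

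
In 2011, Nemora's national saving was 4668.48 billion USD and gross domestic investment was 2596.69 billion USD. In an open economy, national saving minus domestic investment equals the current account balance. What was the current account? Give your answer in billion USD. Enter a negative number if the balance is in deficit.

2071.79

S - I = CA (net lending to the rest of the world).
CA = S - I = 4668.48 - 2596.69 = 2071.79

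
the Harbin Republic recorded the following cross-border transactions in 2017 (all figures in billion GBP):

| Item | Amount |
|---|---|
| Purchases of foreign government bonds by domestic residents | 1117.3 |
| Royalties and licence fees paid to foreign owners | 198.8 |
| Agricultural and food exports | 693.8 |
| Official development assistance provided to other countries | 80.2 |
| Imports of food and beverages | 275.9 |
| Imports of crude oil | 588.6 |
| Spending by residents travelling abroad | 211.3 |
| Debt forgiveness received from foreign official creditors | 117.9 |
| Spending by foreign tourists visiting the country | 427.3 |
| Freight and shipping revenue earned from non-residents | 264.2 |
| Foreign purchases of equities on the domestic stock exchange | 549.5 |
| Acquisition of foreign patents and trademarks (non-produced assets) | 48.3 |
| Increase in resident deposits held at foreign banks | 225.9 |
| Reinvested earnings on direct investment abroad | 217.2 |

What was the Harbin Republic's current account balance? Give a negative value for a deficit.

247.7

Goods: -275.9 + 693.8 - 588.6 = -170.7
Services: 427.3 - 198.8 - 211.3 + 264.2 = 281.4
Primary income: 217.2
Secondary income: -80.2
Current account = (-170.7) + 281.4 + 217.2 + (-80.2) = 247.7
(Excluded from the current account — financial account: purchases of foreign government bonds by domestic residents 1117.3, foreign purchases of equities on the domestic stock exchange 549.5, increase in resident deposits held at foreign banks 225.9; capital account: debt forgiveness received from foreign official creditors 117.9, acquisition of foreign patents and trademarks (non-produced assets) 48.3.)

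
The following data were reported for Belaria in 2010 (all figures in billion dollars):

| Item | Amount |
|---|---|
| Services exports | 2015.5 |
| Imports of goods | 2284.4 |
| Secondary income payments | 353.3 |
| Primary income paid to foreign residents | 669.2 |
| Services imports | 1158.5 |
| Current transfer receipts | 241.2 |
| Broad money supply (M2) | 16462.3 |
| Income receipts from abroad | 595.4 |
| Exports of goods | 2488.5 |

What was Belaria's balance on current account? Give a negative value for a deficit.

875.2

Goods balance = 2488.5 - 2284.4 = 204.1
Services balance = 2015.5 - 1158.5 = 857.0
Trade balance (goods + services) = 204.1 + 857.0 = 1061.1
Net primary income = 595.4 - 669.2 = -73.8
Net secondary income = 241.2 - 353.3 = -112.1
Current account = 1061.1 + (-73.8) + (-112.1) = 875.2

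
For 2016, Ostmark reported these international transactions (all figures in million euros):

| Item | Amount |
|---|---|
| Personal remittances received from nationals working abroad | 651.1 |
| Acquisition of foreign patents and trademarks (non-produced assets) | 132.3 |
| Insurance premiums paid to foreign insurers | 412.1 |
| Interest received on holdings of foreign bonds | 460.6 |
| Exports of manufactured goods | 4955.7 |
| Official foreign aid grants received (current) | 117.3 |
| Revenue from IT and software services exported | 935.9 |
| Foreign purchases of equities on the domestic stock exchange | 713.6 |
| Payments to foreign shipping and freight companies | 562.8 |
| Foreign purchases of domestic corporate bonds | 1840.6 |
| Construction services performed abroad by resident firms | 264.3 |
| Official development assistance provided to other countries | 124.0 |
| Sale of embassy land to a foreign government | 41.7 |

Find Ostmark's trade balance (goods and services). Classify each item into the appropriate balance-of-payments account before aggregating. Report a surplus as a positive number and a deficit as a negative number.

5181.0

Goods: 4955.7
Services: -562.8 + 935.9 + 264.3 - 412.1 = 225.3
Trade balance = 4955.7 + 225.3 = 5181.0
(Excluded from the trade balance — secondary income: personal remittances received from nationals working abroad 651.1, official foreign aid grants received (current) 117.3, official development assistance provided to other countries 124.0; capital account: acquisition of foreign patents and trademarks (non-produced assets) 132.3, sale of embassy land to a foreign government 41.7; primary income: interest received on holdings of foreign bonds 460.6; financial account: foreign purchases of equities on the domestic stock exchange 713.6, foreign purchases of domestic corporate bonds 1840.6.)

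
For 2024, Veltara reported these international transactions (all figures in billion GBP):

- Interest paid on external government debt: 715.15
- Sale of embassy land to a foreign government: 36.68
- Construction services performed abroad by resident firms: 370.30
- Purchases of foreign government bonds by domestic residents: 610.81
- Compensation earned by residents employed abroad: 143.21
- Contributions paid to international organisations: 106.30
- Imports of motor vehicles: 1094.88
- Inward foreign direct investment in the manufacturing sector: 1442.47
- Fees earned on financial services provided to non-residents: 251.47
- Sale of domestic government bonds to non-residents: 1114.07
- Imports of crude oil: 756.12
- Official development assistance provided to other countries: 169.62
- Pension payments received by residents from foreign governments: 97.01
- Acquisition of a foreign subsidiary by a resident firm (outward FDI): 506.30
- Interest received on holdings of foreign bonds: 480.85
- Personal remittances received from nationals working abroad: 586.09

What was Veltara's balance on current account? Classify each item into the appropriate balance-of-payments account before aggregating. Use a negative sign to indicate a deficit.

-913.14

Goods: -1094.88 - 756.12 = -1851.00
Services: 251.47 + 370.30 = 621.77
Primary income: -715.15 + 143.21 + 480.85 = -91.09
Secondary income: -169.62 - 106.30 + 97.01 + 586.09 = 407.18
Current account = (-1851.00) + 621.77 + (-91.09) + 407.18 = -913.14
(Excluded from the current account — capital account: sale of embassy land to a foreign government 36.68; financial account: purchases of foreign government bonds by domestic residents 610.81, inward foreign direct investment in the manufacturing sector 1442.47, sale of domestic government bonds to non-residents 1114.07, acquisition of a foreign subsidiary by a resident firm (outward FDI) 506.30.)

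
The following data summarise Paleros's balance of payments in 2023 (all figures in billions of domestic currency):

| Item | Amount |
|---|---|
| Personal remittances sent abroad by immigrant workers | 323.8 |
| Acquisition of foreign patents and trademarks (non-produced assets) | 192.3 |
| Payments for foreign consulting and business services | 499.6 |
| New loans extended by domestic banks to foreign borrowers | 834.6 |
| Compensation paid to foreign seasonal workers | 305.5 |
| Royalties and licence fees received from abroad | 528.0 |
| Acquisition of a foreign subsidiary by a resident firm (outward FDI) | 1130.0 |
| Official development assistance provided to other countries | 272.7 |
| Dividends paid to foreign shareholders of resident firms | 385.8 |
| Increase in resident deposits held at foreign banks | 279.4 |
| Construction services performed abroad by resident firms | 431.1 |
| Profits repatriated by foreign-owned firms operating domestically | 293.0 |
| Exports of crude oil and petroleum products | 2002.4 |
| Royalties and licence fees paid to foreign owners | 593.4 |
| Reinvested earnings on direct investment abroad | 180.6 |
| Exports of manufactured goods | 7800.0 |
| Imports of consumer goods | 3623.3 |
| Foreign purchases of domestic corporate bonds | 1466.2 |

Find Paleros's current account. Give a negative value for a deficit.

Goods: -3623.3 + 7800.0 + 2002.4 = 6179.1
Services: 431.1 - 499.6 + 528.0 - 593.4 = -133.9
Primary income: 180.6 - 385.8 - 293.0 - 305.5 = -803.7
Secondary income: -323.8 - 272.7 = -596.5
Current account = 6179.1 + (-133.9) + (-803.7) + (-596.5) = 4645.0
(Excluded from the current account — capital account: acquisition of foreign patents and trademarks (non-produced assets) 192.3; financial account: new loans extended by domestic banks to foreign borrowers 834.6, acquisition of a foreign subsidiary by a resident firm (outward FDI) 1130.0, increase in resident deposits held at foreign banks 279.4, foreign purchases of domestic corporate bonds 1466.2.)

4645.0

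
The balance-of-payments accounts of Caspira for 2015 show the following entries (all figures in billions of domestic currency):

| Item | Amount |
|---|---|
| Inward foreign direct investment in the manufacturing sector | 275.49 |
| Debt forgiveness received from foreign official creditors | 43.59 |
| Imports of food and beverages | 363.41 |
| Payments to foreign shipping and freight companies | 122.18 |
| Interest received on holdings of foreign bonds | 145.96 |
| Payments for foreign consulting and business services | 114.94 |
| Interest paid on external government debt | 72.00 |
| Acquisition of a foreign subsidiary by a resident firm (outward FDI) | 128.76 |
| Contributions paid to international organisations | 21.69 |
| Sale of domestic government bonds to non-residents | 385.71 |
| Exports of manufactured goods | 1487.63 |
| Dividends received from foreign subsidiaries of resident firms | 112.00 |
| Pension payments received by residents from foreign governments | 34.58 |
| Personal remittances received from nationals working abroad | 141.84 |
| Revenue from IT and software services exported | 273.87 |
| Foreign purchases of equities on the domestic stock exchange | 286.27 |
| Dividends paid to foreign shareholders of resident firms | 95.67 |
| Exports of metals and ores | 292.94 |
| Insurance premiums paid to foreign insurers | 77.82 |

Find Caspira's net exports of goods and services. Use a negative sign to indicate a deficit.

1376.09

Goods: 1487.63 + 292.94 - 363.41 = 1417.16
Services: 273.87 - 114.94 - 77.82 - 122.18 = -41.07
Trade balance = 1417.16 + (-41.07) = 1376.09
(Excluded from the trade balance — financial account: inward foreign direct investment in the manufacturing sector 275.49, acquisition of a foreign subsidiary by a resident firm (outward FDI) 128.76, sale of domestic government bonds to non-residents 385.71, foreign purchases of equities on the domestic stock exchange 286.27; capital account: debt forgiveness received from foreign official creditors 43.59; primary income: interest received on holdings of foreign bonds 145.96, interest paid on external government debt 72.00, dividends received from foreign subsidiaries of resident firms 112.00, dividends paid to foreign shareholders of resident firms 95.67; secondary income: contributions paid to international organisations 21.69, pension payments received by residents from foreign governments 34.58, personal remittances received from nationals working abroad 141.84.)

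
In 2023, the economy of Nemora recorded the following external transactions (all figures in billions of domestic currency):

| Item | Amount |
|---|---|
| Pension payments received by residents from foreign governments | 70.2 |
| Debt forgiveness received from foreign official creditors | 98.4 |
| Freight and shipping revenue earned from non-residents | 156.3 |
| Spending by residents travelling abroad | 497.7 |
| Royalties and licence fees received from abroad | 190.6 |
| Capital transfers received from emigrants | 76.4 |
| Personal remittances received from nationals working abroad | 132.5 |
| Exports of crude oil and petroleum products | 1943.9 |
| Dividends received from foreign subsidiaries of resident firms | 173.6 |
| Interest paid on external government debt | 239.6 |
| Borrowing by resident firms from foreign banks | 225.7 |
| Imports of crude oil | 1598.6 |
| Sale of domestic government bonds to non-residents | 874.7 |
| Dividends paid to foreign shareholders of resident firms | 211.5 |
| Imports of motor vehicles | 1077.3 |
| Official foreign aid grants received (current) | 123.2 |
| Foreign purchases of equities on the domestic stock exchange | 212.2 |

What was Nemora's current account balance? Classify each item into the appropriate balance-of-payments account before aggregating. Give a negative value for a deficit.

-834.4

Goods: 1943.9 - 1077.3 - 1598.6 = -732.0
Services: 156.3 - 497.7 + 190.6 = -150.8
Primary income: -239.6 - 211.5 + 173.6 = -277.5
Secondary income: 123.2 + 132.5 + 70.2 = 325.9
Current account = (-732.0) + (-150.8) + (-277.5) + 325.9 = -834.4
(Excluded from the current account — capital account: debt forgiveness received from foreign official creditors 98.4, capital transfers received from emigrants 76.4; financial account: borrowing by resident firms from foreign banks 225.7, sale of domestic government bonds to non-residents 874.7, foreign purchases of equities on the domestic stock exchange 212.2.)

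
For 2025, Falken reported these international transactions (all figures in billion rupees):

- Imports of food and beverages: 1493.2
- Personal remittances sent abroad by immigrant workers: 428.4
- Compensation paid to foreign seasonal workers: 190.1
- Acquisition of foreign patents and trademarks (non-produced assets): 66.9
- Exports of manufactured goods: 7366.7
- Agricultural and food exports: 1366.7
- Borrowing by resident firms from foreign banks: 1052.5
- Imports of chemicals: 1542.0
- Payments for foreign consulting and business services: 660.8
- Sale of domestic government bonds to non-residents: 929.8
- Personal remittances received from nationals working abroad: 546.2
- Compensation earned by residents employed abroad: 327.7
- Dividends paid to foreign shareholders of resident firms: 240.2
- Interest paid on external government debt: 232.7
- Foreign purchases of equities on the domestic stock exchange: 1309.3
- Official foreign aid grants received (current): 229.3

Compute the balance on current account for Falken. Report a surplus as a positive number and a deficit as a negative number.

Goods: -1493.2 - 1542.0 + 1366.7 + 7366.7 = 5698.2
Services: -660.8
Primary income: -190.1 - 240.2 - 232.7 + 327.7 = -335.3
Secondary income: 229.3 - 428.4 + 546.2 = 347.1
Current account = 5698.2 + (-660.8) + (-335.3) + 347.1 = 5049.2
(Excluded from the current account — capital account: acquisition of foreign patents and trademarks (non-produced assets) 66.9; financial account: borrowing by resident firms from foreign banks 1052.5, sale of domestic government bonds to non-residents 929.8, foreign purchases of equities on the domestic stock exchange 1309.3.)

5049.2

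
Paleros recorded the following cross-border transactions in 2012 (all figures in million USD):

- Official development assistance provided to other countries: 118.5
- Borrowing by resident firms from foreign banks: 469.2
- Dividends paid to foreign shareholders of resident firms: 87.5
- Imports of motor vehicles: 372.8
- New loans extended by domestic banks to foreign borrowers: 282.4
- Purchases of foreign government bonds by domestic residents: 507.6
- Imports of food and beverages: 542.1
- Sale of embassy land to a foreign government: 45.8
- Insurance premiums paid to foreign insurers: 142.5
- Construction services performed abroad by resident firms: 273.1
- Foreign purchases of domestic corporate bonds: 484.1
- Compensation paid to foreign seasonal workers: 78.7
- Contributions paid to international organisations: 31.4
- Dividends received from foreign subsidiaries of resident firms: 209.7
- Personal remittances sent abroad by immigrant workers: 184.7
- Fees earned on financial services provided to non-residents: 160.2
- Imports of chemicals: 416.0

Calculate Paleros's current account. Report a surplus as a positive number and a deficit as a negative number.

-1331.2

Goods: -416.0 - 542.1 - 372.8 = -1330.9
Services: 160.2 + 273.1 - 142.5 = 290.8
Primary income: -78.7 - 87.5 + 209.7 = 43.5
Secondary income: -118.5 - 184.7 - 31.4 = -334.6
Current account = (-1330.9) + 290.8 + 43.5 + (-334.6) = -1331.2
(Excluded from the current account — financial account: borrowing by resident firms from foreign banks 469.2, new loans extended by domestic banks to foreign borrowers 282.4, purchases of foreign government bonds by domestic residents 507.6, foreign purchases of domestic corporate bonds 484.1; capital account: sale of embassy land to a foreign government 45.8.)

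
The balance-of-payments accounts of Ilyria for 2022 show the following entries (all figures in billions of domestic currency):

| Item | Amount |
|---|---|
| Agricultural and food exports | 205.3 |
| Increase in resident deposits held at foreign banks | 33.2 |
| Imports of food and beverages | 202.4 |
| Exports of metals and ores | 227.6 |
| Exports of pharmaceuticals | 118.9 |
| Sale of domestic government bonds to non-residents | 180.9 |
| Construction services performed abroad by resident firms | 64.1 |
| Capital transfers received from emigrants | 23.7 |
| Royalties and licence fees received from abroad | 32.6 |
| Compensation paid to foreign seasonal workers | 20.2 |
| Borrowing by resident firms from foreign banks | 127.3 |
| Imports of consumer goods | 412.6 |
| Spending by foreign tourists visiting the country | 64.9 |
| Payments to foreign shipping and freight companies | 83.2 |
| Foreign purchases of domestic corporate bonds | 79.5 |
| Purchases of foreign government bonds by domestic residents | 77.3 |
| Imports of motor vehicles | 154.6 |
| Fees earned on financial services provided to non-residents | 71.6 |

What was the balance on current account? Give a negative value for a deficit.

-88.0

Goods: -202.4 - 412.6 + 227.6 - 154.6 + 118.9 + 205.3 = -217.8
Services: -83.2 + 64.1 + 71.6 + 64.9 + 32.6 = 150.0
Primary income: -20.2
Current account = (-217.8) + 150.0 + (-20.2) = -88.0
(Excluded from the current account — financial account: increase in resident deposits held at foreign banks 33.2, sale of domestic government bonds to non-residents 180.9, borrowing by resident firms from foreign banks 127.3, foreign purchases of domestic corporate bonds 79.5, purchases of foreign government bonds by domestic residents 77.3; capital account: capital transfers received from emigrants 23.7.)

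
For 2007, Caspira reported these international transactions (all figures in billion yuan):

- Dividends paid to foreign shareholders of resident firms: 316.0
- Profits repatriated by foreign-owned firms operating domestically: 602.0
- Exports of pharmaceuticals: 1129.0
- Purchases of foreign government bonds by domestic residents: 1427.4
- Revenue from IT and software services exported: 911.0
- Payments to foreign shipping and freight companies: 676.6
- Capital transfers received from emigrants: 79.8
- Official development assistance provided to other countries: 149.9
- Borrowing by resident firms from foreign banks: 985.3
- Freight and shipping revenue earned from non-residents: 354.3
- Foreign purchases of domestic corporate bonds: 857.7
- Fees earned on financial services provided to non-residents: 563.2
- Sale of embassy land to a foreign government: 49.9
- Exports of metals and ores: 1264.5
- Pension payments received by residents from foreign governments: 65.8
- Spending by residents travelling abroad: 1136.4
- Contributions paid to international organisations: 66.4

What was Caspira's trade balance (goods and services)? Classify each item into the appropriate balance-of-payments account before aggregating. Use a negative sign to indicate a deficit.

Goods: 1129.0 + 1264.5 = 2393.5
Services: -1136.4 + 354.3 - 676.6 + 563.2 + 911.0 = 15.5
Trade balance = 2393.5 + 15.5 = 2409.0
(Excluded from the trade balance — primary income: dividends paid to foreign shareholders of resident firms 316.0, profits repatriated by foreign-owned firms operating domestically 602.0; financial account: purchases of foreign government bonds by domestic residents 1427.4, borrowing by resident firms from foreign banks 985.3, foreign purchases of domestic corporate bonds 857.7; capital account: capital transfers received from emigrants 79.8, sale of embassy land to a foreign government 49.9; secondary income: official development assistance provided to other countries 149.9, pension payments received by residents from foreign governments 65.8, contributions paid to international organisations 66.4.)

2409.0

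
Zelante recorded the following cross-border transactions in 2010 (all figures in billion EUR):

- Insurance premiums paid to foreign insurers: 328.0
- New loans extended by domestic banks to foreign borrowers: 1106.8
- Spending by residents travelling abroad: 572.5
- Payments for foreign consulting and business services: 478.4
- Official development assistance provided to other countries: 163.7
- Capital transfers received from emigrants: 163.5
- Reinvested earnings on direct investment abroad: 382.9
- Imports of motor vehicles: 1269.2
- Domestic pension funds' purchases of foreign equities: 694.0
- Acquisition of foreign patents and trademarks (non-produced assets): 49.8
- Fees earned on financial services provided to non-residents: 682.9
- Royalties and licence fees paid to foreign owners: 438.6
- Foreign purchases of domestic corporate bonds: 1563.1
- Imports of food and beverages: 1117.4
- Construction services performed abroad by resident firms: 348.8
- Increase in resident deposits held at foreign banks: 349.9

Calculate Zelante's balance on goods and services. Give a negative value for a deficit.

Goods: -1117.4 - 1269.2 = -2386.6
Services: 682.9 - 572.5 - 328.0 - 438.6 + 348.8 - 478.4 = -785.8
Trade balance = -2386.6 + (-785.8) = -3172.4
(Excluded from the trade balance — financial account: new loans extended by domestic banks to foreign borrowers 1106.8, domestic pension funds' purchases of foreign equities 694.0, foreign purchases of domestic corporate bonds 1563.1, increase in resident deposits held at foreign banks 349.9; secondary income: official development assistance provided to other countries 163.7; capital account: capital transfers received from emigrants 163.5, acquisition of foreign patents and trademarks (non-produced assets) 49.8; primary income: reinvested earnings on direct investment abroad 382.9.)

-3172.4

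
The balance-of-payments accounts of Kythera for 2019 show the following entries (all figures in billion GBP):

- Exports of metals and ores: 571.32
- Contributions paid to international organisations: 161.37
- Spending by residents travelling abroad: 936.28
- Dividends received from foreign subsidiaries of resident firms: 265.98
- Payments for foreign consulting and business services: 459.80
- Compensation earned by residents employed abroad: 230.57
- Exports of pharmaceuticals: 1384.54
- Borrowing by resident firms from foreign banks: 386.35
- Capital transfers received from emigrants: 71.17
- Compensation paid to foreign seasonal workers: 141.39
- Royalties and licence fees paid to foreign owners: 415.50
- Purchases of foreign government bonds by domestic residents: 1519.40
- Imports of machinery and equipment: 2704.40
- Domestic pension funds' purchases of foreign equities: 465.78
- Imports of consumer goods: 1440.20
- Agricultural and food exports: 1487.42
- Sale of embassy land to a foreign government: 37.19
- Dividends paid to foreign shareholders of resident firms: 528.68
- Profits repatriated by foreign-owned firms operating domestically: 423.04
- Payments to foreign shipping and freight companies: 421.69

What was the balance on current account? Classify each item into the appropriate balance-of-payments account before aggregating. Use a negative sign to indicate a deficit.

-3692.52

Goods: 571.32 - 2704.40 - 1440.20 + 1487.42 + 1384.54 = -701.32
Services: -415.50 - 459.80 - 421.69 - 936.28 = -2233.27
Primary income: -423.04 - 528.68 - 141.39 + 265.98 + 230.57 = -596.56
Secondary income: -161.37
Current account = (-701.32) + (-2233.27) + (-596.56) + (-161.37) = -3692.52
(Excluded from the current account — financial account: borrowing by resident firms from foreign banks 386.35, purchases of foreign government bonds by domestic residents 1519.40, domestic pension funds' purchases of foreign equities 465.78; capital account: capital transfers received from emigrants 71.17, sale of embassy land to a foreign government 37.19.)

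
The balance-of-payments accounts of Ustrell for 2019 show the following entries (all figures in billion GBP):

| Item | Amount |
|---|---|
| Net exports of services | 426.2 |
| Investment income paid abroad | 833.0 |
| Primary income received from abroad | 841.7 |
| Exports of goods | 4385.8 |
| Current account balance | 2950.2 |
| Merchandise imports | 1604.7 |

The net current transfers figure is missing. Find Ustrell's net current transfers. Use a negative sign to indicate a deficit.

-265.8

Current account = goods balance + services balance + net primary income + net secondary income
Sum of the known components = 3216.0
Net current transfers = CA - (known components) = 2950.2 - 3216.0 = -265.8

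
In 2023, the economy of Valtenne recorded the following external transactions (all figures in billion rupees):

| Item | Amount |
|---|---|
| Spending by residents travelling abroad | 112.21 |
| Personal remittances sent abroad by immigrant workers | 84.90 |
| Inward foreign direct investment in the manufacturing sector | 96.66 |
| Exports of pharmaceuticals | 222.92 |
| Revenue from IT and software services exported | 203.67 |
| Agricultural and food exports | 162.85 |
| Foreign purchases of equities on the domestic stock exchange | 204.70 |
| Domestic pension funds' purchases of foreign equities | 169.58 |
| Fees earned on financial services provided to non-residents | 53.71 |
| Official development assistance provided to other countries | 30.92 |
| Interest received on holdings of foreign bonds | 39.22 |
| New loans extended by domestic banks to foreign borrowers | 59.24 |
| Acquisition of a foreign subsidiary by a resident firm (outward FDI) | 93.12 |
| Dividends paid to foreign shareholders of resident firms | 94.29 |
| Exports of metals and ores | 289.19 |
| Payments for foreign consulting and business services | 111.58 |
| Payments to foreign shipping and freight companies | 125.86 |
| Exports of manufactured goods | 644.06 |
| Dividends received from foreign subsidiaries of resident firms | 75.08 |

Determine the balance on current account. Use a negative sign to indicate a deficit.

Goods: 289.19 + 222.92 + 162.85 + 644.06 = 1319.02
Services: 203.67 - 112.21 - 111.58 + 53.71 - 125.86 = -92.27
Primary income: -94.29 + 39.22 + 75.08 = 20.01
Secondary income: -30.92 - 84.90 = -115.82
Current account = 1319.02 + (-92.27) + 20.01 + (-115.82) = 1130.94
(Excluded from the current account — financial account: inward foreign direct investment in the manufacturing sector 96.66, foreign purchases of equities on the domestic stock exchange 204.70, domestic pension funds' purchases of foreign equities 169.58, new loans extended by domestic banks to foreign borrowers 59.24, acquisition of a foreign subsidiary by a resident firm (outward FDI) 93.12.)

1130.94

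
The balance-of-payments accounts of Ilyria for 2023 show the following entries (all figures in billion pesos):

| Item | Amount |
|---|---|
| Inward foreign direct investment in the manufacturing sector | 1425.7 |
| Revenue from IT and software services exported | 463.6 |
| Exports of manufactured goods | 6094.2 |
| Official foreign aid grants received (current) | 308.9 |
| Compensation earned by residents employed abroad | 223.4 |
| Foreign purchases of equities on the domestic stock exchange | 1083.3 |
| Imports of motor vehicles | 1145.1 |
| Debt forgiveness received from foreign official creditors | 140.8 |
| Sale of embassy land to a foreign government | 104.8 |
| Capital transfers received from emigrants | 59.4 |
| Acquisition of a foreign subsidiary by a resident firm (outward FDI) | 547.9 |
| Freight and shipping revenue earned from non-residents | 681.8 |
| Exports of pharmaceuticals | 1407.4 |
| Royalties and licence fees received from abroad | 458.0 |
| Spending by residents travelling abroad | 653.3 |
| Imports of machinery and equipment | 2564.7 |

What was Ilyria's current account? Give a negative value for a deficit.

5274.2

Goods: 6094.2 + 1407.4 - 2564.7 - 1145.1 = 3791.8
Services: 681.8 - 653.3 + 458.0 + 463.6 = 950.1
Primary income: 223.4
Secondary income: 308.9
Current account = 3791.8 + 950.1 + 223.4 + 308.9 = 5274.2
(Excluded from the current account — financial account: inward foreign direct investment in the manufacturing sector 1425.7, foreign purchases of equities on the domestic stock exchange 1083.3, acquisition of a foreign subsidiary by a resident firm (outward FDI) 547.9; capital account: debt forgiveness received from foreign official creditors 140.8, sale of embassy land to a foreign government 104.8, capital transfers received from emigrants 59.4.)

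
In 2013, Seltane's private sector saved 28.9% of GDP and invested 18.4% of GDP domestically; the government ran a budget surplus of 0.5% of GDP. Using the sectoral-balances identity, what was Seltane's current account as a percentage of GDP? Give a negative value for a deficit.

11.0

By the sectoral-balances identity, CA = (S_private - I) + (T - G).
Private balance = 28.9 - 18.4 = 10.5
Government balance (T - G) = 0.5
CA = 10.5 + 0.5 = 11.0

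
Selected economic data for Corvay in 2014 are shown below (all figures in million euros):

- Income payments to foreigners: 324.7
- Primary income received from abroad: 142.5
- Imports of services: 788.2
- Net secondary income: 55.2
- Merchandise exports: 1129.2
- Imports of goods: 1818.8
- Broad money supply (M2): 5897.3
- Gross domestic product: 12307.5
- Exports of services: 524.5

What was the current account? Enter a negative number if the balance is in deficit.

Goods balance = 1129.2 - 1818.8 = -689.6
Services balance = 524.5 - 788.2 = -263.7
Trade balance (goods + services) = -689.6 + (-263.7) = -953.3
Net primary income = 142.5 - 324.7 = -182.2
Net secondary income = 55.2
Current account = -953.3 + (-182.2) + 55.2 = -1080.3

-1080.3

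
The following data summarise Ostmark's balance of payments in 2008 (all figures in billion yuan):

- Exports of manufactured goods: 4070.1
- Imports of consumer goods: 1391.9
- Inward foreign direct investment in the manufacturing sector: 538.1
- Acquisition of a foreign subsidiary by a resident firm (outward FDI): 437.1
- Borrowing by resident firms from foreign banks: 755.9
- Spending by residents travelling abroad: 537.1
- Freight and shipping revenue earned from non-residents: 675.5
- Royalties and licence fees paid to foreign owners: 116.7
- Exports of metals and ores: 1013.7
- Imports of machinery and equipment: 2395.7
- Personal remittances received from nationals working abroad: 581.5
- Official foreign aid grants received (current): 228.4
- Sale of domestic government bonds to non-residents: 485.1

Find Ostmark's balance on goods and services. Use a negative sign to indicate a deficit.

Goods: -2395.7 + 1013.7 + 4070.1 - 1391.9 = 1296.2
Services: -116.7 + 675.5 - 537.1 = 21.7
Trade balance = 1296.2 + 21.7 = 1317.9
(Excluded from the trade balance — financial account: inward foreign direct investment in the manufacturing sector 538.1, acquisition of a foreign subsidiary by a resident firm (outward FDI) 437.1, borrowing by resident firms from foreign banks 755.9, sale of domestic government bonds to non-residents 485.1; secondary income: personal remittances received from nationals working abroad 581.5, official foreign aid grants received (current) 228.4.)

1317.9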